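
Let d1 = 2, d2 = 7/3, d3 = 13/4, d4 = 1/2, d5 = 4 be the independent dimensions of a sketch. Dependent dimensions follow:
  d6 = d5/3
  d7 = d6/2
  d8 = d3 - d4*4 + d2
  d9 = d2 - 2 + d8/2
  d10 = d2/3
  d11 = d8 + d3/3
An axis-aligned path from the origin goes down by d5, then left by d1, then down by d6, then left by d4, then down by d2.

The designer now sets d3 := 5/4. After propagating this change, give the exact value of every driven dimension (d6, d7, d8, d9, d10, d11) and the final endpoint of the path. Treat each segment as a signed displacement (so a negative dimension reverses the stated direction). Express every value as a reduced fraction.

Apply edit: d3 := 5/4
  d6 = d5/3 = 4/3
  d7 = d6/2 = 2/3
  d8 = d3 - d4*4 + d2 = 19/12
  d9 = d2 - 2 + d8/2 = 9/8
  d10 = d2/3 = 7/9
  d11 = d8 + d3/3 = 2
Walk from origin (0, 0):
  seg 1: down by d5 = 4 → (0, -4)
  seg 2: left by d1 = 2 → (-2, -4)
  seg 3: down by d6 = 4/3 → (-2, -16/3)
  seg 4: left by d4 = 1/2 → (-5/2, -16/3)
  seg 5: down by d2 = 7/3 → (-5/2, -23/3)

d6 = 4/3
d7 = 2/3
d8 = 19/12
d9 = 9/8
d10 = 7/9
d11 = 2
endpoint = (-5/2, -23/3)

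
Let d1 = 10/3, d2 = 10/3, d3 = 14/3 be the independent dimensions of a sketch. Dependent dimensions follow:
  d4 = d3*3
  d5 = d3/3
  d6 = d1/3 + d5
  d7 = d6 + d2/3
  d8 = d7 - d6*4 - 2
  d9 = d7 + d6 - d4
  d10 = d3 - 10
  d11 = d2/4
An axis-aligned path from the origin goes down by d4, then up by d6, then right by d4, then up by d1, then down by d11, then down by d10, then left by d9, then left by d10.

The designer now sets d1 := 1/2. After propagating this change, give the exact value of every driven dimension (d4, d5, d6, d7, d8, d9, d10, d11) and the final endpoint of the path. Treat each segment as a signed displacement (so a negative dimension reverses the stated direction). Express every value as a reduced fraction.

d4 = 14
d5 = 14/9
d6 = 31/18
d7 = 17/6
d8 = -109/18
d9 = -85/9
d10 = -16/3
d11 = 5/6
endpoint = (259/9, -131/18)

Apply edit: d1 := 1/2
  d4 = d3*3 = 14
  d5 = d3/3 = 14/9
  d6 = d1/3 + d5 = 31/18
  d7 = d6 + d2/3 = 17/6
  d8 = d7 - d6*4 - 2 = -109/18
  d9 = d7 + d6 - d4 = -85/9
  d10 = d3 - 10 = -16/3
  d11 = d2/4 = 5/6
Walk from origin (0, 0):
  seg 1: down by d4 = 14 → (0, -14)
  seg 2: up by d6 = 31/18 → (0, -221/18)
  seg 3: right by d4 = 14 → (14, -221/18)
  seg 4: up by d1 = 1/2 → (14, -106/9)
  seg 5: down by d11 = 5/6 → (14, -227/18)
  seg 6: down by d10 = -16/3 → (14, -131/18)
  seg 7: left by d9 = -85/9 → (211/9, -131/18)
  seg 8: left by d10 = -16/3 → (259/9, -131/18)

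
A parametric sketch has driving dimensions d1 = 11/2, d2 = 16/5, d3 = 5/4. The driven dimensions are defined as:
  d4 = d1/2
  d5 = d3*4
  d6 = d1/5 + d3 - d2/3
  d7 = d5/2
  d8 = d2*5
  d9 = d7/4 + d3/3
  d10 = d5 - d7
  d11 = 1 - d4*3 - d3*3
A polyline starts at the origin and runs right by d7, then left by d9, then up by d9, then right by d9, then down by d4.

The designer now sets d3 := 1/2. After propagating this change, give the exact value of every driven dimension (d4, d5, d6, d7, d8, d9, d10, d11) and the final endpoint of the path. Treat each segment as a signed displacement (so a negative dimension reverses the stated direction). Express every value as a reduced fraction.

Apply edit: d3 := 1/2
  d4 = d1/2 = 11/4
  d5 = d3*4 = 2
  d6 = d1/5 + d3 - d2/3 = 8/15
  d7 = d5/2 = 1
  d8 = d2*5 = 16
  d9 = d7/4 + d3/3 = 5/12
  d10 = d5 - d7 = 1
  d11 = 1 - d4*3 - d3*3 = -35/4
Walk from origin (0, 0):
  seg 1: right by d7 = 1 → (1, 0)
  seg 2: left by d9 = 5/12 → (7/12, 0)
  seg 3: up by d9 = 5/12 → (7/12, 5/12)
  seg 4: right by d9 = 5/12 → (1, 5/12)
  seg 5: down by d4 = 11/4 → (1, -7/3)

d4 = 11/4
d5 = 2
d6 = 8/15
d7 = 1
d8 = 16
d9 = 5/12
d10 = 1
d11 = -35/4
endpoint = (1, -7/3)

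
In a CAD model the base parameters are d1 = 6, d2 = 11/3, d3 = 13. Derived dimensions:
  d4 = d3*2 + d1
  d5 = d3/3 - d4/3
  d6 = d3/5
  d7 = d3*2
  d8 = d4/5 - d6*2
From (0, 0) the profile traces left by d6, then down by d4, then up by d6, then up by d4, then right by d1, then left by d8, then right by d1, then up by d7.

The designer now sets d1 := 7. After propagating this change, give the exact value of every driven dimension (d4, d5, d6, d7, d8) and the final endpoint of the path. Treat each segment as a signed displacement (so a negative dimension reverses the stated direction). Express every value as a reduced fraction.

Apply edit: d1 := 7
  d4 = d3*2 + d1 = 33
  d5 = d3/3 - d4/3 = -20/3
  d6 = d3/5 = 13/5
  d7 = d3*2 = 26
  d8 = d4/5 - d6*2 = 7/5
Walk from origin (0, 0):
  seg 1: left by d6 = 13/5 → (-13/5, 0)
  seg 2: down by d4 = 33 → (-13/5, -33)
  seg 3: up by d6 = 13/5 → (-13/5, -152/5)
  seg 4: up by d4 = 33 → (-13/5, 13/5)
  seg 5: right by d1 = 7 → (22/5, 13/5)
  seg 6: left by d8 = 7/5 → (3, 13/5)
  seg 7: right by d1 = 7 → (10, 13/5)
  seg 8: up by d7 = 26 → (10, 143/5)

d4 = 33
d5 = -20/3
d6 = 13/5
d7 = 26
d8 = 7/5
endpoint = (10, 143/5)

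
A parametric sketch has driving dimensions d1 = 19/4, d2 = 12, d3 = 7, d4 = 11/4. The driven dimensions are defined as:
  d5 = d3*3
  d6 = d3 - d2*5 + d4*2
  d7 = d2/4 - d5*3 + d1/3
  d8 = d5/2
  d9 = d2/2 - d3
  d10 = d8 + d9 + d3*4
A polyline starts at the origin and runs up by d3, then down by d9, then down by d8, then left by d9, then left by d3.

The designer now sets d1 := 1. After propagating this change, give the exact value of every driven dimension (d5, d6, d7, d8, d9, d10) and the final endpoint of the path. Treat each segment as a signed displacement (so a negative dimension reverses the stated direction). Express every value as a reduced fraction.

d5 = 21
d6 = -95/2
d7 = -179/3
d8 = 21/2
d9 = -1
d10 = 75/2
endpoint = (-6, -5/2)

Apply edit: d1 := 1
  d5 = d3*3 = 21
  d6 = d3 - d2*5 + d4*2 = -95/2
  d7 = d2/4 - d5*3 + d1/3 = -179/3
  d8 = d5/2 = 21/2
  d9 = d2/2 - d3 = -1
  d10 = d8 + d9 + d3*4 = 75/2
Walk from origin (0, 0):
  seg 1: up by d3 = 7 → (0, 7)
  seg 2: down by d9 = -1 → (0, 8)
  seg 3: down by d8 = 21/2 → (0, -5/2)
  seg 4: left by d9 = -1 → (1, -5/2)
  seg 5: left by d3 = 7 → (-6, -5/2)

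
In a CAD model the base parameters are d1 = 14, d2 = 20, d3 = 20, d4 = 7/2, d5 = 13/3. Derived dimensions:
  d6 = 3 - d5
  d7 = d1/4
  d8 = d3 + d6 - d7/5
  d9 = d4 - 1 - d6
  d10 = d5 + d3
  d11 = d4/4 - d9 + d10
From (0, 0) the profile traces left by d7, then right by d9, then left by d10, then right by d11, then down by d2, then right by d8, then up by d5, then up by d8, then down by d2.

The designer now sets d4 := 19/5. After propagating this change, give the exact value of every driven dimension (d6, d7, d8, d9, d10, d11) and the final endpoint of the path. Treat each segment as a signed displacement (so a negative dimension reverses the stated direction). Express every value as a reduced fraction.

d6 = -4/3
d7 = 7/2
d8 = 539/30
d9 = 62/15
d10 = 73/3
d11 = 423/20
endpoint = (185/12, -177/10)

Apply edit: d4 := 19/5
  d6 = 3 - d5 = -4/3
  d7 = d1/4 = 7/2
  d8 = d3 + d6 - d7/5 = 539/30
  d9 = d4 - 1 - d6 = 62/15
  d10 = d5 + d3 = 73/3
  d11 = d4/4 - d9 + d10 = 423/20
Walk from origin (0, 0):
  seg 1: left by d7 = 7/2 → (-7/2, 0)
  seg 2: right by d9 = 62/15 → (19/30, 0)
  seg 3: left by d10 = 73/3 → (-237/10, 0)
  seg 4: right by d11 = 423/20 → (-51/20, 0)
  seg 5: down by d2 = 20 → (-51/20, -20)
  seg 6: right by d8 = 539/30 → (185/12, -20)
  seg 7: up by d5 = 13/3 → (185/12, -47/3)
  seg 8: up by d8 = 539/30 → (185/12, 23/10)
  seg 9: down by d2 = 20 → (185/12, -177/10)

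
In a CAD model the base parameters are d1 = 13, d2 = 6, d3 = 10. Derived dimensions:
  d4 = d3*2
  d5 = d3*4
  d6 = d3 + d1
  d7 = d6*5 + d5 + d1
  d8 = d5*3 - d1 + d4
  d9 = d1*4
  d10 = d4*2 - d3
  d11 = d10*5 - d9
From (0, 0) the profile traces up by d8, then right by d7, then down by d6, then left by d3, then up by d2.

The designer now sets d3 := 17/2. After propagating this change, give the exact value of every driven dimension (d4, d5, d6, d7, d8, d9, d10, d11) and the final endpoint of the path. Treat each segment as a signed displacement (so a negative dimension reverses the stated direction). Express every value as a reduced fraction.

d4 = 17
d5 = 34
d6 = 43/2
d7 = 309/2
d8 = 106
d9 = 52
d10 = 51/2
d11 = 151/2
endpoint = (146, 181/2)

Apply edit: d3 := 17/2
  d4 = d3*2 = 17
  d5 = d3*4 = 34
  d6 = d3 + d1 = 43/2
  d7 = d6*5 + d5 + d1 = 309/2
  d8 = d5*3 - d1 + d4 = 106
  d9 = d1*4 = 52
  d10 = d4*2 - d3 = 51/2
  d11 = d10*5 - d9 = 151/2
Walk from origin (0, 0):
  seg 1: up by d8 = 106 → (0, 106)
  seg 2: right by d7 = 309/2 → (309/2, 106)
  seg 3: down by d6 = 43/2 → (309/2, 169/2)
  seg 4: left by d3 = 17/2 → (146, 169/2)
  seg 5: up by d2 = 6 → (146, 181/2)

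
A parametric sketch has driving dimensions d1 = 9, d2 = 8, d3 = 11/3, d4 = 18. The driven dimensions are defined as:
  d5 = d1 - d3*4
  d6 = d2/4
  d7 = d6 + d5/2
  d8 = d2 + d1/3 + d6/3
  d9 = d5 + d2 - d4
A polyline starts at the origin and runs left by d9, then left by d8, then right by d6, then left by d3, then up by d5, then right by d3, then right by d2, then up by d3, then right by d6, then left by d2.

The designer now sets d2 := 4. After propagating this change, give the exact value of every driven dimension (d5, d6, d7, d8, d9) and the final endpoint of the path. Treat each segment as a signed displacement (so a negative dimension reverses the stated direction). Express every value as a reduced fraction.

Apply edit: d2 := 4
  d5 = d1 - d3*4 = -17/3
  d6 = d2/4 = 1
  d7 = d6 + d5/2 = -11/6
  d8 = d2 + d1/3 + d6/3 = 22/3
  d9 = d5 + d2 - d4 = -59/3
Walk from origin (0, 0):
  seg 1: left by d9 = -59/3 → (59/3, 0)
  seg 2: left by d8 = 22/3 → (37/3, 0)
  seg 3: right by d6 = 1 → (40/3, 0)
  seg 4: left by d3 = 11/3 → (29/3, 0)
  seg 5: up by d5 = -17/3 → (29/3, -17/3)
  seg 6: right by d3 = 11/3 → (40/3, -17/3)
  seg 7: right by d2 = 4 → (52/3, -17/3)
  seg 8: up by d3 = 11/3 → (52/3, -2)
  seg 9: right by d6 = 1 → (55/3, -2)
  seg 10: left by d2 = 4 → (43/3, -2)

d5 = -17/3
d6 = 1
d7 = -11/6
d8 = 22/3
d9 = -59/3
endpoint = (43/3, -2)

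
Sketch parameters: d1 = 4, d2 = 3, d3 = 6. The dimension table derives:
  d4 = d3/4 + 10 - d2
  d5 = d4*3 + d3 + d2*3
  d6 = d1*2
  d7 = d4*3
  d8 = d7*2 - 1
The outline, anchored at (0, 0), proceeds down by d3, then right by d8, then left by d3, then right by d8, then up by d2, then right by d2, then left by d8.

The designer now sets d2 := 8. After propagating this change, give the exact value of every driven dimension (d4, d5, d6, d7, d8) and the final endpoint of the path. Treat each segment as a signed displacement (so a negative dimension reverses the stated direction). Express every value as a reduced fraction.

Apply edit: d2 := 8
  d4 = d3/4 + 10 - d2 = 7/2
  d5 = d4*3 + d3 + d2*3 = 81/2
  d6 = d1*2 = 8
  d7 = d4*3 = 21/2
  d8 = d7*2 - 1 = 20
Walk from origin (0, 0):
  seg 1: down by d3 = 6 → (0, -6)
  seg 2: right by d8 = 20 → (20, -6)
  seg 3: left by d3 = 6 → (14, -6)
  seg 4: right by d8 = 20 → (34, -6)
  seg 5: up by d2 = 8 → (34, 2)
  seg 6: right by d2 = 8 → (42, 2)
  seg 7: left by d8 = 20 → (22, 2)

d4 = 7/2
d5 = 81/2
d6 = 8
d7 = 21/2
d8 = 20
endpoint = (22, 2)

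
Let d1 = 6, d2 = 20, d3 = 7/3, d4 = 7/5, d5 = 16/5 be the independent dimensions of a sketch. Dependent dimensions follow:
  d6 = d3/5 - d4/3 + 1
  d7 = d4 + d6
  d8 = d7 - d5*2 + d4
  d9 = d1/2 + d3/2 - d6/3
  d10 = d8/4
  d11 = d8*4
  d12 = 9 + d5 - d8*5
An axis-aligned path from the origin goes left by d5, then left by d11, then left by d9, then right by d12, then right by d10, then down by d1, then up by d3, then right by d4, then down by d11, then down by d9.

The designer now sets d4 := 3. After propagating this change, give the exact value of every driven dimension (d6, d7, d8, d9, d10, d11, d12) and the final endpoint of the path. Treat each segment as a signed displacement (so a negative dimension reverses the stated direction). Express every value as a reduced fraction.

Apply edit: d4 := 3
  d6 = d3/5 - d4/3 + 1 = 7/15
  d7 = d4 + d6 = 52/15
  d8 = d7 - d5*2 + d4 = 1/15
  d9 = d1/2 + d3/2 - d6/3 = 361/90
  d10 = d8/4 = 1/60
  d11 = d8*4 = 4/15
  d12 = 9 + d5 - d8*5 = 178/15
Walk from origin (0, 0):
  seg 1: left by d5 = 16/5 → (-16/5, 0)
  seg 2: left by d11 = 4/15 → (-52/15, 0)
  seg 3: left by d9 = 361/90 → (-673/90, 0)
  seg 4: right by d12 = 178/15 → (79/18, 0)
  seg 5: right by d10 = 1/60 → (793/180, 0)
  seg 6: down by d1 = 6 → (793/180, -6)
  seg 7: up by d3 = 7/3 → (793/180, -11/3)
  seg 8: right by d4 = 3 → (1333/180, -11/3)
  seg 9: down by d11 = 4/15 → (1333/180, -59/15)
  seg 10: down by d9 = 361/90 → (1333/180, -143/18)

d6 = 7/15
d7 = 52/15
d8 = 1/15
d9 = 361/90
d10 = 1/60
d11 = 4/15
d12 = 178/15
endpoint = (1333/180, -143/18)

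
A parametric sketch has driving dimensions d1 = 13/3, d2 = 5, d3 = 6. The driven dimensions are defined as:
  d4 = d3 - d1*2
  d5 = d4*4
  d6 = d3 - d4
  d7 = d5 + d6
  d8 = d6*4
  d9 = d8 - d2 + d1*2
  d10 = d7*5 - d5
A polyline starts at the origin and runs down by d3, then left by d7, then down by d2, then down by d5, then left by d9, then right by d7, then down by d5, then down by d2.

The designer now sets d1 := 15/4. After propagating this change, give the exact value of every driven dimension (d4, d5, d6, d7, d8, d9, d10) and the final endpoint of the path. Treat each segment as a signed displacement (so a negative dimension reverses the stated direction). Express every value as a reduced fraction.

Apply edit: d1 := 15/4
  d4 = d3 - d1*2 = -3/2
  d5 = d4*4 = -6
  d6 = d3 - d4 = 15/2
  d7 = d5 + d6 = 3/2
  d8 = d6*4 = 30
  d9 = d8 - d2 + d1*2 = 65/2
  d10 = d7*5 - d5 = 27/2
Walk from origin (0, 0):
  seg 1: down by d3 = 6 → (0, -6)
  seg 2: left by d7 = 3/2 → (-3/2, -6)
  seg 3: down by d2 = 5 → (-3/2, -11)
  seg 4: down by d5 = -6 → (-3/2, -5)
  seg 5: left by d9 = 65/2 → (-34, -5)
  seg 6: right by d7 = 3/2 → (-65/2, -5)
  seg 7: down by d5 = -6 → (-65/2, 1)
  seg 8: down by d2 = 5 → (-65/2, -4)

d4 = -3/2
d5 = -6
d6 = 15/2
d7 = 3/2
d8 = 30
d9 = 65/2
d10 = 27/2
endpoint = (-65/2, -4)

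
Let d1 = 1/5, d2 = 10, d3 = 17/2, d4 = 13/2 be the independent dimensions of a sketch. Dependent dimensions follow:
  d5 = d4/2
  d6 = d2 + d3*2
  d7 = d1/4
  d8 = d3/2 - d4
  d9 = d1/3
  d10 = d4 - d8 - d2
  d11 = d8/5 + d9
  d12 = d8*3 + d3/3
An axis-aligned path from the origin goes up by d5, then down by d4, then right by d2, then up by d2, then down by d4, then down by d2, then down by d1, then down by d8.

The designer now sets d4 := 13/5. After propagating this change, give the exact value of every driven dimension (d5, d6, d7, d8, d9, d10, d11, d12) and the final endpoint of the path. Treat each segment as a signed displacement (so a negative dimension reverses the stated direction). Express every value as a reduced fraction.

Apply edit: d4 := 13/5
  d5 = d4/2 = 13/10
  d6 = d2 + d3*2 = 27
  d7 = d1/4 = 1/20
  d8 = d3/2 - d4 = 33/20
  d9 = d1/3 = 1/15
  d10 = d4 - d8 - d2 = -181/20
  d11 = d8/5 + d9 = 119/300
  d12 = d8*3 + d3/3 = 467/60
Walk from origin (0, 0):
  seg 1: up by d5 = 13/10 → (0, 13/10)
  seg 2: down by d4 = 13/5 → (0, -13/10)
  seg 3: right by d2 = 10 → (10, -13/10)
  seg 4: up by d2 = 10 → (10, 87/10)
  seg 5: down by d4 = 13/5 → (10, 61/10)
  seg 6: down by d2 = 10 → (10, -39/10)
  seg 7: down by d1 = 1/5 → (10, -41/10)
  seg 8: down by d8 = 33/20 → (10, -23/4)

d5 = 13/10
d6 = 27
d7 = 1/20
d8 = 33/20
d9 = 1/15
d10 = -181/20
d11 = 119/300
d12 = 467/60
endpoint = (10, -23/4)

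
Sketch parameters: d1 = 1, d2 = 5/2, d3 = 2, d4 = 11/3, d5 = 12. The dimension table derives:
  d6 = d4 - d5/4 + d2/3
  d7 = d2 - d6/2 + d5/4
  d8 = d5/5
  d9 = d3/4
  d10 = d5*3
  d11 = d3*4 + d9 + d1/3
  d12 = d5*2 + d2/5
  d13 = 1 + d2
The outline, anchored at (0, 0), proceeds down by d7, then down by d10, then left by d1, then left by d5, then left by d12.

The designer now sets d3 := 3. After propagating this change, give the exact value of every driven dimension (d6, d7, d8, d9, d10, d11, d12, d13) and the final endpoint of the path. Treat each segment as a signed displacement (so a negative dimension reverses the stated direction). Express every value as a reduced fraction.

d6 = 3/2
d7 = 19/4
d8 = 12/5
d9 = 3/4
d10 = 36
d11 = 157/12
d12 = 49/2
d13 = 7/2
endpoint = (-75/2, -163/4)

Apply edit: d3 := 3
  d6 = d4 - d5/4 + d2/3 = 3/2
  d7 = d2 - d6/2 + d5/4 = 19/4
  d8 = d5/5 = 12/5
  d9 = d3/4 = 3/4
  d10 = d5*3 = 36
  d11 = d3*4 + d9 + d1/3 = 157/12
  d12 = d5*2 + d2/5 = 49/2
  d13 = 1 + d2 = 7/2
Walk from origin (0, 0):
  seg 1: down by d7 = 19/4 → (0, -19/4)
  seg 2: down by d10 = 36 → (0, -163/4)
  seg 3: left by d1 = 1 → (-1, -163/4)
  seg 4: left by d5 = 12 → (-13, -163/4)
  seg 5: left by d12 = 49/2 → (-75/2, -163/4)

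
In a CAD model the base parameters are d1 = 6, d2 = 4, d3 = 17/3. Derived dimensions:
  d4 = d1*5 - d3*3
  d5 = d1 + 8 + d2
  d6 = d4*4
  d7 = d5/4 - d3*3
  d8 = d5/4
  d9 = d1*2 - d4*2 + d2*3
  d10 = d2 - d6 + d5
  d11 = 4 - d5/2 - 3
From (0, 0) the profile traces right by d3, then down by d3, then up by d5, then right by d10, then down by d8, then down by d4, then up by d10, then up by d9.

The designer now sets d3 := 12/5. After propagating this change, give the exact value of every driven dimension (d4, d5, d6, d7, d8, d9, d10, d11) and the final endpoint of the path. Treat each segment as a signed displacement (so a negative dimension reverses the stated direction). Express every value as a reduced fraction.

Apply edit: d3 := 12/5
  d4 = d1*5 - d3*3 = 114/5
  d5 = d1 + 8 + d2 = 18
  d6 = d4*4 = 456/5
  d7 = d5/4 - d3*3 = -27/10
  d8 = d5/4 = 9/2
  d9 = d1*2 - d4*2 + d2*3 = -108/5
  d10 = d2 - d6 + d5 = -346/5
  d11 = 4 - d5/2 - 3 = -8
Walk from origin (0, 0):
  seg 1: right by d3 = 12/5 → (12/5, 0)
  seg 2: down by d3 = 12/5 → (12/5, -12/5)
  seg 3: up by d5 = 18 → (12/5, 78/5)
  seg 4: right by d10 = -346/5 → (-334/5, 78/5)
  seg 5: down by d8 = 9/2 → (-334/5, 111/10)
  seg 6: down by d4 = 114/5 → (-334/5, -117/10)
  seg 7: up by d10 = -346/5 → (-334/5, -809/10)
  seg 8: up by d9 = -108/5 → (-334/5, -205/2)

d4 = 114/5
d5 = 18
d6 = 456/5
d7 = -27/10
d8 = 9/2
d9 = -108/5
d10 = -346/5
d11 = -8
endpoint = (-334/5, -205/2)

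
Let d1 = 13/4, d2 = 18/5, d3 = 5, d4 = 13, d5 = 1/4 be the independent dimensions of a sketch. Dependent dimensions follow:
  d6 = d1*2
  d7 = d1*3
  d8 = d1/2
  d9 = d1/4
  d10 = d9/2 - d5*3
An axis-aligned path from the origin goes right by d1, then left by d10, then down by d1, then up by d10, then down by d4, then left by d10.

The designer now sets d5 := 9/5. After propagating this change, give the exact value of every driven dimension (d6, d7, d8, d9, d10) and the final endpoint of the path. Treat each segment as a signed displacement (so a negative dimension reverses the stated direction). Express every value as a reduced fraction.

d6 = 13/2
d7 = 39/4
d8 = 13/8
d9 = 13/16
d10 = -799/160
endpoint = (1059/80, -3399/160)

Apply edit: d5 := 9/5
  d6 = d1*2 = 13/2
  d7 = d1*3 = 39/4
  d8 = d1/2 = 13/8
  d9 = d1/4 = 13/16
  d10 = d9/2 - d5*3 = -799/160
Walk from origin (0, 0):
  seg 1: right by d1 = 13/4 → (13/4, 0)
  seg 2: left by d10 = -799/160 → (1319/160, 0)
  seg 3: down by d1 = 13/4 → (1319/160, -13/4)
  seg 4: up by d10 = -799/160 → (1319/160, -1319/160)
  seg 5: down by d4 = 13 → (1319/160, -3399/160)
  seg 6: left by d10 = -799/160 → (1059/80, -3399/160)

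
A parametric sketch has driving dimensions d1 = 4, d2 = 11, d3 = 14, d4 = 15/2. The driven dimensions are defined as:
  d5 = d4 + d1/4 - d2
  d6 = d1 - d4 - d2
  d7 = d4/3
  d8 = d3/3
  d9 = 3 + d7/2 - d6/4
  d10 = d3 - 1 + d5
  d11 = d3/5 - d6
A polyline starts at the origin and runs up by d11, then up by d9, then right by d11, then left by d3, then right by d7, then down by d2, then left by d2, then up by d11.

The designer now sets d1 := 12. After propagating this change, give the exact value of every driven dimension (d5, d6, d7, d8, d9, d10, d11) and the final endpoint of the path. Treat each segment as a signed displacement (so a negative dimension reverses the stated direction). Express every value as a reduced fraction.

Apply edit: d1 := 12
  d5 = d4 + d1/4 - d2 = -1/2
  d6 = d1 - d4 - d2 = -13/2
  d7 = d4/3 = 5/2
  d8 = d3/3 = 14/3
  d9 = 3 + d7/2 - d6/4 = 47/8
  d10 = d3 - 1 + d5 = 25/2
  d11 = d3/5 - d6 = 93/10
Walk from origin (0, 0):
  seg 1: up by d11 = 93/10 → (0, 93/10)
  seg 2: up by d9 = 47/8 → (0, 607/40)
  seg 3: right by d11 = 93/10 → (93/10, 607/40)
  seg 4: left by d3 = 14 → (-47/10, 607/40)
  seg 5: right by d7 = 5/2 → (-11/5, 607/40)
  seg 6: down by d2 = 11 → (-11/5, 167/40)
  seg 7: left by d2 = 11 → (-66/5, 167/40)
  seg 8: up by d11 = 93/10 → (-66/5, 539/40)

d5 = -1/2
d6 = -13/2
d7 = 5/2
d8 = 14/3
d9 = 47/8
d10 = 25/2
d11 = 93/10
endpoint = (-66/5, 539/40)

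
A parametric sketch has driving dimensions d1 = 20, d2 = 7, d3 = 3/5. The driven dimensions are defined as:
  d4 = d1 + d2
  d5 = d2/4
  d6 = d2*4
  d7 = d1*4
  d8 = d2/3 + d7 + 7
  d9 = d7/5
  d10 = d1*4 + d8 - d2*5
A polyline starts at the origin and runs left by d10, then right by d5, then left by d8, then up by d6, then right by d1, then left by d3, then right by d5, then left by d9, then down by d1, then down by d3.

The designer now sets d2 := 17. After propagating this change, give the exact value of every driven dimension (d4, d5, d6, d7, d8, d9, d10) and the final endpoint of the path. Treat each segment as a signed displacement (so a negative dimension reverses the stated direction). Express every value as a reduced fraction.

Apply edit: d2 := 17
  d4 = d1 + d2 = 37
  d5 = d2/4 = 17/4
  d6 = d2*4 = 68
  d7 = d1*4 = 80
  d8 = d2/3 + d7 + 7 = 278/3
  d9 = d7/5 = 16
  d10 = d1*4 + d8 - d2*5 = 263/3
Walk from origin (0, 0):
  seg 1: left by d10 = 263/3 → (-263/3, 0)
  seg 2: right by d5 = 17/4 → (-1001/12, 0)
  seg 3: left by d8 = 278/3 → (-2113/12, 0)
  seg 4: up by d6 = 68 → (-2113/12, 68)
  seg 5: right by d1 = 20 → (-1873/12, 68)
  seg 6: left by d3 = 3/5 → (-9401/60, 68)
  seg 7: right by d5 = 17/4 → (-4573/30, 68)
  seg 8: left by d9 = 16 → (-5053/30, 68)
  seg 9: down by d1 = 20 → (-5053/30, 48)
  seg 10: down by d3 = 3/5 → (-5053/30, 237/5)

d4 = 37
d5 = 17/4
d6 = 68
d7 = 80
d8 = 278/3
d9 = 16
d10 = 263/3
endpoint = (-5053/30, 237/5)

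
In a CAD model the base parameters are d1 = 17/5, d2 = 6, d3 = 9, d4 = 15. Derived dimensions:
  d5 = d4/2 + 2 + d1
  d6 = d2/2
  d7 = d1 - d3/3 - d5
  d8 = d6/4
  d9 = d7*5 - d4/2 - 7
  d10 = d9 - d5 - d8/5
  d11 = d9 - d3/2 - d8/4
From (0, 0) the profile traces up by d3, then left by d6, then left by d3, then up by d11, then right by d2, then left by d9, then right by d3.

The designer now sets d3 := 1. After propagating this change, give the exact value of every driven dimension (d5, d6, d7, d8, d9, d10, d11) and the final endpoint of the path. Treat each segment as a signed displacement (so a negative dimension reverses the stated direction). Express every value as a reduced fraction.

d5 = 129/10
d6 = 3
d7 = -59/6
d8 = 3/4
d9 = -191/3
d10 = -4603/60
d11 = -3089/48
endpoint = (200/3, -3041/48)

Apply edit: d3 := 1
  d5 = d4/2 + 2 + d1 = 129/10
  d6 = d2/2 = 3
  d7 = d1 - d3/3 - d5 = -59/6
  d8 = d6/4 = 3/4
  d9 = d7*5 - d4/2 - 7 = -191/3
  d10 = d9 - d5 - d8/5 = -4603/60
  d11 = d9 - d3/2 - d8/4 = -3089/48
Walk from origin (0, 0):
  seg 1: up by d3 = 1 → (0, 1)
  seg 2: left by d6 = 3 → (-3, 1)
  seg 3: left by d3 = 1 → (-4, 1)
  seg 4: up by d11 = -3089/48 → (-4, -3041/48)
  seg 5: right by d2 = 6 → (2, -3041/48)
  seg 6: left by d9 = -191/3 → (197/3, -3041/48)
  seg 7: right by d3 = 1 → (200/3, -3041/48)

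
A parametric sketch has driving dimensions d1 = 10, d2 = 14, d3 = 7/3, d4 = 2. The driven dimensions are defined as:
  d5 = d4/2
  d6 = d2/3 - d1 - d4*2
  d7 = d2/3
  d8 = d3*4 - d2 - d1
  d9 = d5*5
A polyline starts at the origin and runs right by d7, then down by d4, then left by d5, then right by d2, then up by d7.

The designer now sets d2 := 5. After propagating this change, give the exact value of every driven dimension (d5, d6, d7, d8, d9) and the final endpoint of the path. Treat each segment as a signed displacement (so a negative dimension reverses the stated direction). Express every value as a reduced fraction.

d5 = 1
d6 = -37/3
d7 = 5/3
d8 = -17/3
d9 = 5
endpoint = (17/3, -1/3)

Apply edit: d2 := 5
  d5 = d4/2 = 1
  d6 = d2/3 - d1 - d4*2 = -37/3
  d7 = d2/3 = 5/3
  d8 = d3*4 - d2 - d1 = -17/3
  d9 = d5*5 = 5
Walk from origin (0, 0):
  seg 1: right by d7 = 5/3 → (5/3, 0)
  seg 2: down by d4 = 2 → (5/3, -2)
  seg 3: left by d5 = 1 → (2/3, -2)
  seg 4: right by d2 = 5 → (17/3, -2)
  seg 5: up by d7 = 5/3 → (17/3, -1/3)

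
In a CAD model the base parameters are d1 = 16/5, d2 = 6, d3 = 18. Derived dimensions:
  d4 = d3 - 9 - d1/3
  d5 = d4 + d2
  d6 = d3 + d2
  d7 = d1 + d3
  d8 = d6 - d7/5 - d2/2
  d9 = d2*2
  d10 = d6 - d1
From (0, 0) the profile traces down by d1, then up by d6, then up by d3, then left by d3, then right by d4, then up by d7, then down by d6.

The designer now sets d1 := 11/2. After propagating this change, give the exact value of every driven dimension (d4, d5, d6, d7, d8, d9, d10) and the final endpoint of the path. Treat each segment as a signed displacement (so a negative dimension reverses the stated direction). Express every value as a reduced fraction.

d4 = 43/6
d5 = 79/6
d6 = 24
d7 = 47/2
d8 = 163/10
d9 = 12
d10 = 37/2
endpoint = (-65/6, 36)

Apply edit: d1 := 11/2
  d4 = d3 - 9 - d1/3 = 43/6
  d5 = d4 + d2 = 79/6
  d6 = d3 + d2 = 24
  d7 = d1 + d3 = 47/2
  d8 = d6 - d7/5 - d2/2 = 163/10
  d9 = d2*2 = 12
  d10 = d6 - d1 = 37/2
Walk from origin (0, 0):
  seg 1: down by d1 = 11/2 → (0, -11/2)
  seg 2: up by d6 = 24 → (0, 37/2)
  seg 3: up by d3 = 18 → (0, 73/2)
  seg 4: left by d3 = 18 → (-18, 73/2)
  seg 5: right by d4 = 43/6 → (-65/6, 73/2)
  seg 6: up by d7 = 47/2 → (-65/6, 60)
  seg 7: down by d6 = 24 → (-65/6, 36)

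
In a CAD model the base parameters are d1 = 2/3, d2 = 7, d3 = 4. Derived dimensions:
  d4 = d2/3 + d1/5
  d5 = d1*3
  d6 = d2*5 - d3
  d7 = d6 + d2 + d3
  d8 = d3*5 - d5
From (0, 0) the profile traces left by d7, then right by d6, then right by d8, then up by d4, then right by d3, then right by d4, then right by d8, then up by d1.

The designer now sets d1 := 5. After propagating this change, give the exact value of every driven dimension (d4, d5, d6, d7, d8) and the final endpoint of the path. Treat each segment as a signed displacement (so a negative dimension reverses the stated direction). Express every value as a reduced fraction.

d4 = 10/3
d5 = 15
d6 = 31
d7 = 42
d8 = 5
endpoint = (19/3, 25/3)

Apply edit: d1 := 5
  d4 = d2/3 + d1/5 = 10/3
  d5 = d1*3 = 15
  d6 = d2*5 - d3 = 31
  d7 = d6 + d2 + d3 = 42
  d8 = d3*5 - d5 = 5
Walk from origin (0, 0):
  seg 1: left by d7 = 42 → (-42, 0)
  seg 2: right by d6 = 31 → (-11, 0)
  seg 3: right by d8 = 5 → (-6, 0)
  seg 4: up by d4 = 10/3 → (-6, 10/3)
  seg 5: right by d3 = 4 → (-2, 10/3)
  seg 6: right by d4 = 10/3 → (4/3, 10/3)
  seg 7: right by d8 = 5 → (19/3, 10/3)
  seg 8: up by d1 = 5 → (19/3, 25/3)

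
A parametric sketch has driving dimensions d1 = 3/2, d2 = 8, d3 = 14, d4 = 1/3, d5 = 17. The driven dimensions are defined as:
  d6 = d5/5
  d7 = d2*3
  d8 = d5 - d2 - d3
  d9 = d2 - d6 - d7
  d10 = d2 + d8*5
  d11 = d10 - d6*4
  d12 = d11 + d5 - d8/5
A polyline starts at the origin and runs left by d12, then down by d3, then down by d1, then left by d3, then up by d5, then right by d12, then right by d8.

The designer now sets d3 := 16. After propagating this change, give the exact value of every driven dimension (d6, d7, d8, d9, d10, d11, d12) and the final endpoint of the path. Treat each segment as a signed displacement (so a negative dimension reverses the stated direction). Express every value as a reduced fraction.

Apply edit: d3 := 16
  d6 = d5/5 = 17/5
  d7 = d2*3 = 24
  d8 = d5 - d2 - d3 = -7
  d9 = d2 - d6 - d7 = -97/5
  d10 = d2 + d8*5 = -27
  d11 = d10 - d6*4 = -203/5
  d12 = d11 + d5 - d8/5 = -111/5
Walk from origin (0, 0):
  seg 1: left by d12 = -111/5 → (111/5, 0)
  seg 2: down by d3 = 16 → (111/5, -16)
  seg 3: down by d1 = 3/2 → (111/5, -35/2)
  seg 4: left by d3 = 16 → (31/5, -35/2)
  seg 5: up by d5 = 17 → (31/5, -1/2)
  seg 6: right by d12 = -111/5 → (-16, -1/2)
  seg 7: right by d8 = -7 → (-23, -1/2)

d6 = 17/5
d7 = 24
d8 = -7
d9 = -97/5
d10 = -27
d11 = -203/5
d12 = -111/5
endpoint = (-23, -1/2)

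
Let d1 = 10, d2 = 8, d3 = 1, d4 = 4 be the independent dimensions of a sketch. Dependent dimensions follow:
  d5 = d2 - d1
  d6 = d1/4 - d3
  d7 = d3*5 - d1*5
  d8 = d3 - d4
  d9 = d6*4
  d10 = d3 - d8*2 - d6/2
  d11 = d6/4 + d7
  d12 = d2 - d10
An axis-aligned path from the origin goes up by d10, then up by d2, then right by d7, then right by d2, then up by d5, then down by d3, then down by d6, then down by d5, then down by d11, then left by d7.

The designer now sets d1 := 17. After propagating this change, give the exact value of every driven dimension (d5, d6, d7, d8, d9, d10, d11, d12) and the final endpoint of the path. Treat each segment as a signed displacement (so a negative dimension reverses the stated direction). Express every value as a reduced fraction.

d5 = -9
d6 = 13/4
d7 = -80
d8 = -3
d9 = 13
d10 = 43/8
d11 = -1267/16
d12 = 21/8
endpoint = (8, 1413/16)

Apply edit: d1 := 17
  d5 = d2 - d1 = -9
  d6 = d1/4 - d3 = 13/4
  d7 = d3*5 - d1*5 = -80
  d8 = d3 - d4 = -3
  d9 = d6*4 = 13
  d10 = d3 - d8*2 - d6/2 = 43/8
  d11 = d6/4 + d7 = -1267/16
  d12 = d2 - d10 = 21/8
Walk from origin (0, 0):
  seg 1: up by d10 = 43/8 → (0, 43/8)
  seg 2: up by d2 = 8 → (0, 107/8)
  seg 3: right by d7 = -80 → (-80, 107/8)
  seg 4: right by d2 = 8 → (-72, 107/8)
  seg 5: up by d5 = -9 → (-72, 35/8)
  seg 6: down by d3 = 1 → (-72, 27/8)
  seg 7: down by d6 = 13/4 → (-72, 1/8)
  seg 8: down by d5 = -9 → (-72, 73/8)
  seg 9: down by d11 = -1267/16 → (-72, 1413/16)
  seg 10: left by d7 = -80 → (8, 1413/16)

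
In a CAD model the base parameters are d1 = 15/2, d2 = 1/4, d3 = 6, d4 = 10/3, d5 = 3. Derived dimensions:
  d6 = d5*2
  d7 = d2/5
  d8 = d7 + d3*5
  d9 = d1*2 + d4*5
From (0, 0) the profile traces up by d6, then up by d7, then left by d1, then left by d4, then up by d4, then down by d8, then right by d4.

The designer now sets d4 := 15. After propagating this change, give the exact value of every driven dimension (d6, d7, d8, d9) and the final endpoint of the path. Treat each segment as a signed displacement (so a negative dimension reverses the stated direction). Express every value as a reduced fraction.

d6 = 6
d7 = 1/20
d8 = 601/20
d9 = 90
endpoint = (-15/2, -9)

Apply edit: d4 := 15
  d6 = d5*2 = 6
  d7 = d2/5 = 1/20
  d8 = d7 + d3*5 = 601/20
  d9 = d1*2 + d4*5 = 90
Walk from origin (0, 0):
  seg 1: up by d6 = 6 → (0, 6)
  seg 2: up by d7 = 1/20 → (0, 121/20)
  seg 3: left by d1 = 15/2 → (-15/2, 121/20)
  seg 4: left by d4 = 15 → (-45/2, 121/20)
  seg 5: up by d4 = 15 → (-45/2, 421/20)
  seg 6: down by d8 = 601/20 → (-45/2, -9)
  seg 7: right by d4 = 15 → (-15/2, -9)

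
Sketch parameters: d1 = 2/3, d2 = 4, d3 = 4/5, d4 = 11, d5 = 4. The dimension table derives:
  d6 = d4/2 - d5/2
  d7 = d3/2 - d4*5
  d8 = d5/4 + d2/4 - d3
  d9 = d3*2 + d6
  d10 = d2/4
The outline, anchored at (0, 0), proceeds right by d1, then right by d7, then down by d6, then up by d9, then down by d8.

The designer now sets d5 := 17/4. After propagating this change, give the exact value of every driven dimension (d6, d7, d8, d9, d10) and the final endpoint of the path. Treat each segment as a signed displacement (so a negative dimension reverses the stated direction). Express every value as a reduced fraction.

d6 = 27/8
d7 = -273/5
d8 = 101/80
d9 = 199/40
d10 = 1
endpoint = (-809/15, 27/80)

Apply edit: d5 := 17/4
  d6 = d4/2 - d5/2 = 27/8
  d7 = d3/2 - d4*5 = -273/5
  d8 = d5/4 + d2/4 - d3 = 101/80
  d9 = d3*2 + d6 = 199/40
  d10 = d2/4 = 1
Walk from origin (0, 0):
  seg 1: right by d1 = 2/3 → (2/3, 0)
  seg 2: right by d7 = -273/5 → (-809/15, 0)
  seg 3: down by d6 = 27/8 → (-809/15, -27/8)
  seg 4: up by d9 = 199/40 → (-809/15, 8/5)
  seg 5: down by d8 = 101/80 → (-809/15, 27/80)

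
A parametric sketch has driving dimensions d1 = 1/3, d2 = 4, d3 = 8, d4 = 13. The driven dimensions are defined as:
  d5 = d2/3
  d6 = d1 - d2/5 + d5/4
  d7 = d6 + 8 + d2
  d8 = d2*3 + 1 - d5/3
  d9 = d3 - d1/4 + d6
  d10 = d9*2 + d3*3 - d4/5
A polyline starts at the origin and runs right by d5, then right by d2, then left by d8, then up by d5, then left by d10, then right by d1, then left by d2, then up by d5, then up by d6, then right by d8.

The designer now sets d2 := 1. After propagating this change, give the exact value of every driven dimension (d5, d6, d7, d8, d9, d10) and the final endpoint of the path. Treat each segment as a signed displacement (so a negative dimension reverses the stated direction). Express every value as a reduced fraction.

d5 = 1/3
d6 = 13/60
d7 = 553/60
d8 = 35/9
d9 = 122/15
d10 = 113/3
endpoint = (-37, 53/60)

Apply edit: d2 := 1
  d5 = d2/3 = 1/3
  d6 = d1 - d2/5 + d5/4 = 13/60
  d7 = d6 + 8 + d2 = 553/60
  d8 = d2*3 + 1 - d5/3 = 35/9
  d9 = d3 - d1/4 + d6 = 122/15
  d10 = d9*2 + d3*3 - d4/5 = 113/3
Walk from origin (0, 0):
  seg 1: right by d5 = 1/3 → (1/3, 0)
  seg 2: right by d2 = 1 → (4/3, 0)
  seg 3: left by d8 = 35/9 → (-23/9, 0)
  seg 4: up by d5 = 1/3 → (-23/9, 1/3)
  seg 5: left by d10 = 113/3 → (-362/9, 1/3)
  seg 6: right by d1 = 1/3 → (-359/9, 1/3)
  seg 7: left by d2 = 1 → (-368/9, 1/3)
  seg 8: up by d5 = 1/3 → (-368/9, 2/3)
  seg 9: up by d6 = 13/60 → (-368/9, 53/60)
  seg 10: right by d8 = 35/9 → (-37, 53/60)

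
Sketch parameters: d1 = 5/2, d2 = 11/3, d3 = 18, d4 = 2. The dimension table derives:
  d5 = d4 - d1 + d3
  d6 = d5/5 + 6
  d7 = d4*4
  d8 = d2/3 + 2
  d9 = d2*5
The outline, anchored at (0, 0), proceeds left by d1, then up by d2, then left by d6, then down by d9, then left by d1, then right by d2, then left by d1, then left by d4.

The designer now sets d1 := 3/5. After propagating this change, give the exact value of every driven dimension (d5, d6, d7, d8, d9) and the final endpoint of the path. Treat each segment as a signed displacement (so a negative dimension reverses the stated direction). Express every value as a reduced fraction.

d5 = 97/5
d6 = 247/25
d7 = 8
d8 = 29/9
d9 = 55/3
endpoint = (-751/75, -44/3)

Apply edit: d1 := 3/5
  d5 = d4 - d1 + d3 = 97/5
  d6 = d5/5 + 6 = 247/25
  d7 = d4*4 = 8
  d8 = d2/3 + 2 = 29/9
  d9 = d2*5 = 55/3
Walk from origin (0, 0):
  seg 1: left by d1 = 3/5 → (-3/5, 0)
  seg 2: up by d2 = 11/3 → (-3/5, 11/3)
  seg 3: left by d6 = 247/25 → (-262/25, 11/3)
  seg 4: down by d9 = 55/3 → (-262/25, -44/3)
  seg 5: left by d1 = 3/5 → (-277/25, -44/3)
  seg 6: right by d2 = 11/3 → (-556/75, -44/3)
  seg 7: left by d1 = 3/5 → (-601/75, -44/3)
  seg 8: left by d4 = 2 → (-751/75, -44/3)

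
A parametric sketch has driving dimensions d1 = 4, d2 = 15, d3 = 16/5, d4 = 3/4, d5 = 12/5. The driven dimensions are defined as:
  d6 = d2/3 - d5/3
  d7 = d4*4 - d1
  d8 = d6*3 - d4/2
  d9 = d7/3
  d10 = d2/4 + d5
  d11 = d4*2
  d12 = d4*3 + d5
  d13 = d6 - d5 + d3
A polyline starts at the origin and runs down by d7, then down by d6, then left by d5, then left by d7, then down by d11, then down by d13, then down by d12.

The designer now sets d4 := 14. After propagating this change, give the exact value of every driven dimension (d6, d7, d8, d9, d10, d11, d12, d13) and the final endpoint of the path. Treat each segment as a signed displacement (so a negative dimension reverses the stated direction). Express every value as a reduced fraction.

Apply edit: d4 := 14
  d6 = d2/3 - d5/3 = 21/5
  d7 = d4*4 - d1 = 52
  d8 = d6*3 - d4/2 = 28/5
  d9 = d7/3 = 52/3
  d10 = d2/4 + d5 = 123/20
  d11 = d4*2 = 28
  d12 = d4*3 + d5 = 222/5
  d13 = d6 - d5 + d3 = 5
Walk from origin (0, 0):
  seg 1: down by d7 = 52 → (0, -52)
  seg 2: down by d6 = 21/5 → (0, -281/5)
  seg 3: left by d5 = 12/5 → (-12/5, -281/5)
  seg 4: left by d7 = 52 → (-272/5, -281/5)
  seg 5: down by d11 = 28 → (-272/5, -421/5)
  seg 6: down by d13 = 5 → (-272/5, -446/5)
  seg 7: down by d12 = 222/5 → (-272/5, -668/5)

d6 = 21/5
d7 = 52
d8 = 28/5
d9 = 52/3
d10 = 123/20
d11 = 28
d12 = 222/5
d13 = 5
endpoint = (-272/5, -668/5)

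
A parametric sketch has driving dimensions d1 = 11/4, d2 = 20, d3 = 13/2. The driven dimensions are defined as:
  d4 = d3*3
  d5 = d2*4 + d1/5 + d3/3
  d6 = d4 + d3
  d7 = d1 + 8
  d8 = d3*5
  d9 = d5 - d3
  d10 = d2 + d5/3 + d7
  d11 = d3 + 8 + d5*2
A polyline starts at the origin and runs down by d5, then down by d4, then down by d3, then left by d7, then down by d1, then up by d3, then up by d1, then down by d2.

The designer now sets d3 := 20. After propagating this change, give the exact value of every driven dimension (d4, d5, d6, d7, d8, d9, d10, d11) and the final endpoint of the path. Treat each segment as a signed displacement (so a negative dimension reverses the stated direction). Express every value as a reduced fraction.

Apply edit: d3 := 20
  d4 = d3*3 = 60
  d5 = d2*4 + d1/5 + d3/3 = 5233/60
  d6 = d4 + d3 = 80
  d7 = d1 + 8 = 43/4
  d8 = d3*5 = 100
  d9 = d5 - d3 = 4033/60
  d10 = d2 + d5/3 + d7 = 2692/45
  d11 = d3 + 8 + d5*2 = 6073/30
Walk from origin (0, 0):
  seg 1: down by d5 = 5233/60 → (0, -5233/60)
  seg 2: down by d4 = 60 → (0, -8833/60)
  seg 3: down by d3 = 20 → (0, -10033/60)
  seg 4: left by d7 = 43/4 → (-43/4, -10033/60)
  seg 5: down by d1 = 11/4 → (-43/4, -5099/30)
  seg 6: up by d3 = 20 → (-43/4, -4499/30)
  seg 7: up by d1 = 11/4 → (-43/4, -8833/60)
  seg 8: down by d2 = 20 → (-43/4, -10033/60)

d4 = 60
d5 = 5233/60
d6 = 80
d7 = 43/4
d8 = 100
d9 = 4033/60
d10 = 2692/45
d11 = 6073/30
endpoint = (-43/4, -10033/60)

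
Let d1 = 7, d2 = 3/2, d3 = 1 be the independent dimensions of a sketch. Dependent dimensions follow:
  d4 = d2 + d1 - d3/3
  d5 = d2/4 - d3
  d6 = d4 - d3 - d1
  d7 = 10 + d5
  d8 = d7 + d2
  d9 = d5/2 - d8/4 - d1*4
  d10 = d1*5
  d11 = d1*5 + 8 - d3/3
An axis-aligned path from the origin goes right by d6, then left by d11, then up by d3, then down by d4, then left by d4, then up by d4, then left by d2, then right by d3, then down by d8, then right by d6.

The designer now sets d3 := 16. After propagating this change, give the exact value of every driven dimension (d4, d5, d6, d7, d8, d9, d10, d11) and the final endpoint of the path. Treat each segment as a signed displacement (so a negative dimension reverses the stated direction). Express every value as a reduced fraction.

Apply edit: d3 := 16
  d4 = d2 + d1 - d3/3 = 19/6
  d5 = d2/4 - d3 = -125/8
  d6 = d4 - d3 - d1 = -119/6
  d7 = 10 + d5 = -45/8
  d8 = d7 + d2 = -33/8
  d9 = d5/2 - d8/4 - d1*4 = -1113/32
  d10 = d1*5 = 35
  d11 = d1*5 + 8 - d3/3 = 113/3
Walk from origin (0, 0):
  seg 1: right by d6 = -119/6 → (-119/6, 0)
  seg 2: left by d11 = 113/3 → (-115/2, 0)
  seg 3: up by d3 = 16 → (-115/2, 16)
  seg 4: down by d4 = 19/6 → (-115/2, 77/6)
  seg 5: left by d4 = 19/6 → (-182/3, 77/6)
  seg 6: up by d4 = 19/6 → (-182/3, 16)
  seg 7: left by d2 = 3/2 → (-373/6, 16)
  seg 8: right by d3 = 16 → (-277/6, 16)
  seg 9: down by d8 = -33/8 → (-277/6, 161/8)
  seg 10: right by d6 = -119/6 → (-66, 161/8)

d4 = 19/6
d5 = -125/8
d6 = -119/6
d7 = -45/8
d8 = -33/8
d9 = -1113/32
d10 = 35
d11 = 113/3
endpoint = (-66, 161/8)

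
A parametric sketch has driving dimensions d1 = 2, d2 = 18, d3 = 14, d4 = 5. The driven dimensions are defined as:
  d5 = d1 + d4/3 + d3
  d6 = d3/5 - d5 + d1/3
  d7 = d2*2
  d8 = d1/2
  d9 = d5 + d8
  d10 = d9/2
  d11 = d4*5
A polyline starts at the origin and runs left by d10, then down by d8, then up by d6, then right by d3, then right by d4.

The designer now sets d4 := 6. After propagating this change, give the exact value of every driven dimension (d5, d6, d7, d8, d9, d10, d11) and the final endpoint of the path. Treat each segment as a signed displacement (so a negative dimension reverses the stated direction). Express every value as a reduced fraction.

d5 = 18
d6 = -218/15
d7 = 36
d8 = 1
d9 = 19
d10 = 19/2
d11 = 30
endpoint = (21/2, -233/15)

Apply edit: d4 := 6
  d5 = d1 + d4/3 + d3 = 18
  d6 = d3/5 - d5 + d1/3 = -218/15
  d7 = d2*2 = 36
  d8 = d1/2 = 1
  d9 = d5 + d8 = 19
  d10 = d9/2 = 19/2
  d11 = d4*5 = 30
Walk from origin (0, 0):
  seg 1: left by d10 = 19/2 → (-19/2, 0)
  seg 2: down by d8 = 1 → (-19/2, -1)
  seg 3: up by d6 = -218/15 → (-19/2, -233/15)
  seg 4: right by d3 = 14 → (9/2, -233/15)
  seg 5: right by d4 = 6 → (21/2, -233/15)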